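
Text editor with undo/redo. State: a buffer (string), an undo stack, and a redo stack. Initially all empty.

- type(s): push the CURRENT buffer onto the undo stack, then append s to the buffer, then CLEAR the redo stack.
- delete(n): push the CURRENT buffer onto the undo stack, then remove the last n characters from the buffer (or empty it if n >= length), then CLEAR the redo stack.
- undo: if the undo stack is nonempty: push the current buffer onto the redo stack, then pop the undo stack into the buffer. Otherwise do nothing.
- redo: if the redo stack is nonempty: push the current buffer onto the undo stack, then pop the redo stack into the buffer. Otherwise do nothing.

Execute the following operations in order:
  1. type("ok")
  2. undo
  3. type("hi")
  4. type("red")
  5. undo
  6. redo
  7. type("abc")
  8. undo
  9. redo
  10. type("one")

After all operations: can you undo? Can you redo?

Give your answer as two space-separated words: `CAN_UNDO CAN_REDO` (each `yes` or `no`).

After op 1 (type): buf='ok' undo_depth=1 redo_depth=0
After op 2 (undo): buf='(empty)' undo_depth=0 redo_depth=1
After op 3 (type): buf='hi' undo_depth=1 redo_depth=0
After op 4 (type): buf='hired' undo_depth=2 redo_depth=0
After op 5 (undo): buf='hi' undo_depth=1 redo_depth=1
After op 6 (redo): buf='hired' undo_depth=2 redo_depth=0
After op 7 (type): buf='hiredabc' undo_depth=3 redo_depth=0
After op 8 (undo): buf='hired' undo_depth=2 redo_depth=1
After op 9 (redo): buf='hiredabc' undo_depth=3 redo_depth=0
After op 10 (type): buf='hiredabcone' undo_depth=4 redo_depth=0

Answer: yes no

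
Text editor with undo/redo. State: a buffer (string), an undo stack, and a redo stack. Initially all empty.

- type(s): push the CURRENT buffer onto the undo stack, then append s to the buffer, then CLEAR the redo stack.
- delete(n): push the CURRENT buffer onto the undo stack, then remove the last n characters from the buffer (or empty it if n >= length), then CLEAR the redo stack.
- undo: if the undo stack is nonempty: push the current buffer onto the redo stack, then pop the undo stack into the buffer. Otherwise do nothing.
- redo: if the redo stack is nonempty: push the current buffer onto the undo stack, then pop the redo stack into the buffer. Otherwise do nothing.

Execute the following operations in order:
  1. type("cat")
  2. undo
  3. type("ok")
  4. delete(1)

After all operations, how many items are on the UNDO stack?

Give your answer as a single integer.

Answer: 2

Derivation:
After op 1 (type): buf='cat' undo_depth=1 redo_depth=0
After op 2 (undo): buf='(empty)' undo_depth=0 redo_depth=1
After op 3 (type): buf='ok' undo_depth=1 redo_depth=0
After op 4 (delete): buf='o' undo_depth=2 redo_depth=0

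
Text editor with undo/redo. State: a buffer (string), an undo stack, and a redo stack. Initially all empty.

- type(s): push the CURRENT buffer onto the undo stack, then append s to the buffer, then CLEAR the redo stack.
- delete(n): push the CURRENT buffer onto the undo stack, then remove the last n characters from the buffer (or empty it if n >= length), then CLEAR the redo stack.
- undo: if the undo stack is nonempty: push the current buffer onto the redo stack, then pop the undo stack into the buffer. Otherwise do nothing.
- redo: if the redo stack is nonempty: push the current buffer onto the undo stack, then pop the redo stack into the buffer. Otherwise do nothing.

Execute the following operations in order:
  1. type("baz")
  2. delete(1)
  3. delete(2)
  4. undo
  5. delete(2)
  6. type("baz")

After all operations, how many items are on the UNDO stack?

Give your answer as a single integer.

After op 1 (type): buf='baz' undo_depth=1 redo_depth=0
After op 2 (delete): buf='ba' undo_depth=2 redo_depth=0
After op 3 (delete): buf='(empty)' undo_depth=3 redo_depth=0
After op 4 (undo): buf='ba' undo_depth=2 redo_depth=1
After op 5 (delete): buf='(empty)' undo_depth=3 redo_depth=0
After op 6 (type): buf='baz' undo_depth=4 redo_depth=0

Answer: 4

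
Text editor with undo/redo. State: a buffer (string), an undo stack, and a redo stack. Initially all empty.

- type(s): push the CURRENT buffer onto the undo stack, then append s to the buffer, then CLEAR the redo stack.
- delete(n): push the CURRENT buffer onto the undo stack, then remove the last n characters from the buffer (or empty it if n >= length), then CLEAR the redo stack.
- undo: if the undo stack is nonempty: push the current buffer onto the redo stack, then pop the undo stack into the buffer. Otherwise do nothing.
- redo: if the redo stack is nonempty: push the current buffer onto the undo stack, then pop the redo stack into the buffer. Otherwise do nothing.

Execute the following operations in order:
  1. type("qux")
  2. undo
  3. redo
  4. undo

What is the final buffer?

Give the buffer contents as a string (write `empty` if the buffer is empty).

Answer: empty

Derivation:
After op 1 (type): buf='qux' undo_depth=1 redo_depth=0
After op 2 (undo): buf='(empty)' undo_depth=0 redo_depth=1
After op 3 (redo): buf='qux' undo_depth=1 redo_depth=0
After op 4 (undo): buf='(empty)' undo_depth=0 redo_depth=1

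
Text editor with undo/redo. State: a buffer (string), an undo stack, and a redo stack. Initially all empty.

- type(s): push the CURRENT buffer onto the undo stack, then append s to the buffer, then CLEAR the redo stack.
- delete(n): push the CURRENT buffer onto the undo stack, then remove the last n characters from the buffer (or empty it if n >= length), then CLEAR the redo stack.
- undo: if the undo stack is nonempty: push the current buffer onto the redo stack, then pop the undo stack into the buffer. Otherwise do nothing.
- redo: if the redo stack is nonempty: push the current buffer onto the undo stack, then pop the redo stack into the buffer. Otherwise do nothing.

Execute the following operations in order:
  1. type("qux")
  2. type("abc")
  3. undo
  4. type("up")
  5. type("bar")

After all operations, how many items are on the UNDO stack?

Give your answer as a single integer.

After op 1 (type): buf='qux' undo_depth=1 redo_depth=0
After op 2 (type): buf='quxabc' undo_depth=2 redo_depth=0
After op 3 (undo): buf='qux' undo_depth=1 redo_depth=1
After op 4 (type): buf='quxup' undo_depth=2 redo_depth=0
After op 5 (type): buf='quxupbar' undo_depth=3 redo_depth=0

Answer: 3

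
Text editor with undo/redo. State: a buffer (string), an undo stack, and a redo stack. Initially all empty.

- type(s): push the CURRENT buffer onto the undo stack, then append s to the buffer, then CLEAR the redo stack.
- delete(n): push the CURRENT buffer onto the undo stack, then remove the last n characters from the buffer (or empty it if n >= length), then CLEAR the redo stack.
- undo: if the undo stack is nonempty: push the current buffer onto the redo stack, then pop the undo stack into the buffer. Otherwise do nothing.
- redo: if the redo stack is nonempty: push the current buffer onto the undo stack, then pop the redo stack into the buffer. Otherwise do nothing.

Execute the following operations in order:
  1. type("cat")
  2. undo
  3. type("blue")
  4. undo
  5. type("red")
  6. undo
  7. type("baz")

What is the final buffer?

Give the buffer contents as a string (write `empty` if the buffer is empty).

After op 1 (type): buf='cat' undo_depth=1 redo_depth=0
After op 2 (undo): buf='(empty)' undo_depth=0 redo_depth=1
After op 3 (type): buf='blue' undo_depth=1 redo_depth=0
After op 4 (undo): buf='(empty)' undo_depth=0 redo_depth=1
After op 5 (type): buf='red' undo_depth=1 redo_depth=0
After op 6 (undo): buf='(empty)' undo_depth=0 redo_depth=1
After op 7 (type): buf='baz' undo_depth=1 redo_depth=0

Answer: baz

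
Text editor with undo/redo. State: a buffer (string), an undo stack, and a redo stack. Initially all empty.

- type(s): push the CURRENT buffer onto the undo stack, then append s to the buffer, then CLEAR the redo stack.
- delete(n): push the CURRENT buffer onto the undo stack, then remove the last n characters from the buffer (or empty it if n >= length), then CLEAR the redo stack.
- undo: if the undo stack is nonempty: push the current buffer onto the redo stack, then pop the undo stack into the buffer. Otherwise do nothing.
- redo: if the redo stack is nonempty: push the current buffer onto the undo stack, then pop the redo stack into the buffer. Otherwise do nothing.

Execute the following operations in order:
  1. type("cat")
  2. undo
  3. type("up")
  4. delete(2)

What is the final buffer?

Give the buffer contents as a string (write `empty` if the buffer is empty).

Answer: empty

Derivation:
After op 1 (type): buf='cat' undo_depth=1 redo_depth=0
After op 2 (undo): buf='(empty)' undo_depth=0 redo_depth=1
After op 3 (type): buf='up' undo_depth=1 redo_depth=0
After op 4 (delete): buf='(empty)' undo_depth=2 redo_depth=0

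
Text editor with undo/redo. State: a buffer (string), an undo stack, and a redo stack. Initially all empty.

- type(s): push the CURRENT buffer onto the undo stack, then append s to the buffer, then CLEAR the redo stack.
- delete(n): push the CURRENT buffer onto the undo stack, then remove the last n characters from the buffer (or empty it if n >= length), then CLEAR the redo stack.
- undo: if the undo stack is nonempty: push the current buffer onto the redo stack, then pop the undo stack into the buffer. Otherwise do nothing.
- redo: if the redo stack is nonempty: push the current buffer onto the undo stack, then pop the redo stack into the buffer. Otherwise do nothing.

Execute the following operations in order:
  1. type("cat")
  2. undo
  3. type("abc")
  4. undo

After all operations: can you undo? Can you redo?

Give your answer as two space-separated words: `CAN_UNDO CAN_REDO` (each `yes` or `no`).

After op 1 (type): buf='cat' undo_depth=1 redo_depth=0
After op 2 (undo): buf='(empty)' undo_depth=0 redo_depth=1
After op 3 (type): buf='abc' undo_depth=1 redo_depth=0
After op 4 (undo): buf='(empty)' undo_depth=0 redo_depth=1

Answer: no yes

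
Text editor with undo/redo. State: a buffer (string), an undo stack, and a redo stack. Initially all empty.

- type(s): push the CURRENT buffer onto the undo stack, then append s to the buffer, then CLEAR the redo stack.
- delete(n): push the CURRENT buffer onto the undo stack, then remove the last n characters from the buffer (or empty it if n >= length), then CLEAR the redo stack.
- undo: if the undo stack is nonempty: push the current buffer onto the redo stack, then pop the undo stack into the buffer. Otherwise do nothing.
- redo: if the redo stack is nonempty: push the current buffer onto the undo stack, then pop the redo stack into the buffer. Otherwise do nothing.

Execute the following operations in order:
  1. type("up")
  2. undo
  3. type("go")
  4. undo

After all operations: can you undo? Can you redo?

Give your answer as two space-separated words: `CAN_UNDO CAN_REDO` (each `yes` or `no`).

After op 1 (type): buf='up' undo_depth=1 redo_depth=0
After op 2 (undo): buf='(empty)' undo_depth=0 redo_depth=1
After op 3 (type): buf='go' undo_depth=1 redo_depth=0
After op 4 (undo): buf='(empty)' undo_depth=0 redo_depth=1

Answer: no yes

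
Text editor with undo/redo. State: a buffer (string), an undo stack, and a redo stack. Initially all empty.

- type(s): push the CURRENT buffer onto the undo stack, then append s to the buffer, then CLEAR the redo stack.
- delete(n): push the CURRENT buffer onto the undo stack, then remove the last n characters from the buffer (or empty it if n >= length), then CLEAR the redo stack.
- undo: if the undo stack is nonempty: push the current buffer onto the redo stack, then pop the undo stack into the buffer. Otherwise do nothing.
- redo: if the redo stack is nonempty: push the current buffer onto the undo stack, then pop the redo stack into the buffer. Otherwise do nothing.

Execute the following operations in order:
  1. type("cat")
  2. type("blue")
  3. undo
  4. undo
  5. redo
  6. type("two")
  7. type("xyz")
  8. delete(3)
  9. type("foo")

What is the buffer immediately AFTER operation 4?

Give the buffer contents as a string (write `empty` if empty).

After op 1 (type): buf='cat' undo_depth=1 redo_depth=0
After op 2 (type): buf='catblue' undo_depth=2 redo_depth=0
After op 3 (undo): buf='cat' undo_depth=1 redo_depth=1
After op 4 (undo): buf='(empty)' undo_depth=0 redo_depth=2

Answer: empty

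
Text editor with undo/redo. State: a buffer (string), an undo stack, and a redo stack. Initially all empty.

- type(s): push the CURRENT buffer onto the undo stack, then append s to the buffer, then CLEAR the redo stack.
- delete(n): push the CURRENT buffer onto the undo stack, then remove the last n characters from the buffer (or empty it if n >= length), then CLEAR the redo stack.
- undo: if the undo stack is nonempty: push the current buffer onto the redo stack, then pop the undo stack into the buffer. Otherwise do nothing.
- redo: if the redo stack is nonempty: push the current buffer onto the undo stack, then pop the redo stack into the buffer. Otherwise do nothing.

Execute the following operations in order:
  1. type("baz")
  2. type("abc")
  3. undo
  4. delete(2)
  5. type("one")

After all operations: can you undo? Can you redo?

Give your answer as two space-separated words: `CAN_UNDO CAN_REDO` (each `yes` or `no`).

Answer: yes no

Derivation:
After op 1 (type): buf='baz' undo_depth=1 redo_depth=0
After op 2 (type): buf='bazabc' undo_depth=2 redo_depth=0
After op 3 (undo): buf='baz' undo_depth=1 redo_depth=1
After op 4 (delete): buf='b' undo_depth=2 redo_depth=0
After op 5 (type): buf='bone' undo_depth=3 redo_depth=0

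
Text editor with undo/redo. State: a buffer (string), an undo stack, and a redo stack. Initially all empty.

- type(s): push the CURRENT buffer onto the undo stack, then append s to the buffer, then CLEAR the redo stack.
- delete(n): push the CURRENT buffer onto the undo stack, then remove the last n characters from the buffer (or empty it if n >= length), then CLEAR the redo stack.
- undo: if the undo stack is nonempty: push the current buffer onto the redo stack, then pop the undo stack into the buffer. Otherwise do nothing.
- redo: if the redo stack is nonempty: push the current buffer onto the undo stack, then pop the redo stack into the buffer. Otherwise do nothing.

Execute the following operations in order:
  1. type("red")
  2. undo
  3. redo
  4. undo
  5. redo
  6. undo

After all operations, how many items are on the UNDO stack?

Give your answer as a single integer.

After op 1 (type): buf='red' undo_depth=1 redo_depth=0
After op 2 (undo): buf='(empty)' undo_depth=0 redo_depth=1
After op 3 (redo): buf='red' undo_depth=1 redo_depth=0
After op 4 (undo): buf='(empty)' undo_depth=0 redo_depth=1
After op 5 (redo): buf='red' undo_depth=1 redo_depth=0
After op 6 (undo): buf='(empty)' undo_depth=0 redo_depth=1

Answer: 0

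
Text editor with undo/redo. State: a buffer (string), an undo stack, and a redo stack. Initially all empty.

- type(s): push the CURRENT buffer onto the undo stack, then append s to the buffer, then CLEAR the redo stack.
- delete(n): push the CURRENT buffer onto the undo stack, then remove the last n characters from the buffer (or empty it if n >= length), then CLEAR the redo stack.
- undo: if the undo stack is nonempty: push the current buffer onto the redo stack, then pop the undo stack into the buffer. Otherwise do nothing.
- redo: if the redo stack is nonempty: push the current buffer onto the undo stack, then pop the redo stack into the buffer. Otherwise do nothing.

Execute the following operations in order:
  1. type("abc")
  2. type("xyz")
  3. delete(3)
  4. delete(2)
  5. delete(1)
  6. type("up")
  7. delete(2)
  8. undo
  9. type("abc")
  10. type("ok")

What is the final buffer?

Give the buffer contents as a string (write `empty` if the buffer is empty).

Answer: upabcok

Derivation:
After op 1 (type): buf='abc' undo_depth=1 redo_depth=0
After op 2 (type): buf='abcxyz' undo_depth=2 redo_depth=0
After op 3 (delete): buf='abc' undo_depth=3 redo_depth=0
After op 4 (delete): buf='a' undo_depth=4 redo_depth=0
After op 5 (delete): buf='(empty)' undo_depth=5 redo_depth=0
After op 6 (type): buf='up' undo_depth=6 redo_depth=0
After op 7 (delete): buf='(empty)' undo_depth=7 redo_depth=0
After op 8 (undo): buf='up' undo_depth=6 redo_depth=1
After op 9 (type): buf='upabc' undo_depth=7 redo_depth=0
After op 10 (type): buf='upabcok' undo_depth=8 redo_depth=0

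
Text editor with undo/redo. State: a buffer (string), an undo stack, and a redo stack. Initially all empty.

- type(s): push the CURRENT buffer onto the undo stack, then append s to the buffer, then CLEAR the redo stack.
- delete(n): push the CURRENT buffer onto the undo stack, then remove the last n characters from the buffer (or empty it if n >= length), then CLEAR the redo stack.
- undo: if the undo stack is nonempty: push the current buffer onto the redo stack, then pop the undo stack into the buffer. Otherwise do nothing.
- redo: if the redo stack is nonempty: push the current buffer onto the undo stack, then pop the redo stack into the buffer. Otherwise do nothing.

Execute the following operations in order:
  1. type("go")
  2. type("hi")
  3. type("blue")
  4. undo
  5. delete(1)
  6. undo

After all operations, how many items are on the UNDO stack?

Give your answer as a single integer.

After op 1 (type): buf='go' undo_depth=1 redo_depth=0
After op 2 (type): buf='gohi' undo_depth=2 redo_depth=0
After op 3 (type): buf='gohiblue' undo_depth=3 redo_depth=0
After op 4 (undo): buf='gohi' undo_depth=2 redo_depth=1
After op 5 (delete): buf='goh' undo_depth=3 redo_depth=0
After op 6 (undo): buf='gohi' undo_depth=2 redo_depth=1

Answer: 2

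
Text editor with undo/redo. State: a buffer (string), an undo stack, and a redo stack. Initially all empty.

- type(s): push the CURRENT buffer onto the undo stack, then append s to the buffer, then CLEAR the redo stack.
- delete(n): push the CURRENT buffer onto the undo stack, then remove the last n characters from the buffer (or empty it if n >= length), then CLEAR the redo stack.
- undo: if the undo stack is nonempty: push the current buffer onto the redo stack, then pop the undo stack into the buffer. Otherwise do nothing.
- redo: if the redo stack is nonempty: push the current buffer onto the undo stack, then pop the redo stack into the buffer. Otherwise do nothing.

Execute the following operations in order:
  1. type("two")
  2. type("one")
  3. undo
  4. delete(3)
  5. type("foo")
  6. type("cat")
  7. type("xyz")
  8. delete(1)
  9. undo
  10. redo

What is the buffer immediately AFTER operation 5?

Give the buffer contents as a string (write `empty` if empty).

Answer: foo

Derivation:
After op 1 (type): buf='two' undo_depth=1 redo_depth=0
After op 2 (type): buf='twoone' undo_depth=2 redo_depth=0
After op 3 (undo): buf='two' undo_depth=1 redo_depth=1
After op 4 (delete): buf='(empty)' undo_depth=2 redo_depth=0
After op 5 (type): buf='foo' undo_depth=3 redo_depth=0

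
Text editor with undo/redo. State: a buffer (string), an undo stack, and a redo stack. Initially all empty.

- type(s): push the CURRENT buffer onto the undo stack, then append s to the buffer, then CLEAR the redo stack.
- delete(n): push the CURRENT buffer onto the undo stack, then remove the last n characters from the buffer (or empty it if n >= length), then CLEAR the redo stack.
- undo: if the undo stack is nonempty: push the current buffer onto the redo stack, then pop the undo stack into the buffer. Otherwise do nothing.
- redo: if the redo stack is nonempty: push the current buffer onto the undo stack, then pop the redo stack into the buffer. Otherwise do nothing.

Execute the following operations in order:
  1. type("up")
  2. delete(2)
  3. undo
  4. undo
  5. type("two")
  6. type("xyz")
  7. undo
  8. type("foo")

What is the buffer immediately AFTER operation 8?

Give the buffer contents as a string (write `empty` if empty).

After op 1 (type): buf='up' undo_depth=1 redo_depth=0
After op 2 (delete): buf='(empty)' undo_depth=2 redo_depth=0
After op 3 (undo): buf='up' undo_depth=1 redo_depth=1
After op 4 (undo): buf='(empty)' undo_depth=0 redo_depth=2
After op 5 (type): buf='two' undo_depth=1 redo_depth=0
After op 6 (type): buf='twoxyz' undo_depth=2 redo_depth=0
After op 7 (undo): buf='two' undo_depth=1 redo_depth=1
After op 8 (type): buf='twofoo' undo_depth=2 redo_depth=0

Answer: twofoo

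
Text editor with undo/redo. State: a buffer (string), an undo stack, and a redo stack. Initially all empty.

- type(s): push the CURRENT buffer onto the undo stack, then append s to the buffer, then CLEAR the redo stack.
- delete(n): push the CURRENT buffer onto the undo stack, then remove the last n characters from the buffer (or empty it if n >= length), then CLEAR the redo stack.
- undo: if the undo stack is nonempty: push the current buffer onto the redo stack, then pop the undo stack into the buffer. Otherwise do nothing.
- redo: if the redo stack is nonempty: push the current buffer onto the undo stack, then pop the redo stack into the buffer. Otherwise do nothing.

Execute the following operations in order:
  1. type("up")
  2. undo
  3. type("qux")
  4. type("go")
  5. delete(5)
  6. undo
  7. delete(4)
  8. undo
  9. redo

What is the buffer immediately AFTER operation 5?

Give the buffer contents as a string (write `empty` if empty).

After op 1 (type): buf='up' undo_depth=1 redo_depth=0
After op 2 (undo): buf='(empty)' undo_depth=0 redo_depth=1
After op 3 (type): buf='qux' undo_depth=1 redo_depth=0
After op 4 (type): buf='quxgo' undo_depth=2 redo_depth=0
After op 5 (delete): buf='(empty)' undo_depth=3 redo_depth=0

Answer: empty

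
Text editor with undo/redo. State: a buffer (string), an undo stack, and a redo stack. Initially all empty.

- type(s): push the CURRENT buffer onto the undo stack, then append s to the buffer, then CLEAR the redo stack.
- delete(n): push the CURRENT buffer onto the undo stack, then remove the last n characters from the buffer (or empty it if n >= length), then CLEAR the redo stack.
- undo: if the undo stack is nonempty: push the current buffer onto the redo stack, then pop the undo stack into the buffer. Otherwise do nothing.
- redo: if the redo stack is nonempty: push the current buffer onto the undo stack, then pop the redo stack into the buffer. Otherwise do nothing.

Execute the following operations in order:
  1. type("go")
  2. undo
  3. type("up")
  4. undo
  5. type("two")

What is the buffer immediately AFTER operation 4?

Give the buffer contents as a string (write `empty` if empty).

After op 1 (type): buf='go' undo_depth=1 redo_depth=0
After op 2 (undo): buf='(empty)' undo_depth=0 redo_depth=1
After op 3 (type): buf='up' undo_depth=1 redo_depth=0
After op 4 (undo): buf='(empty)' undo_depth=0 redo_depth=1

Answer: empty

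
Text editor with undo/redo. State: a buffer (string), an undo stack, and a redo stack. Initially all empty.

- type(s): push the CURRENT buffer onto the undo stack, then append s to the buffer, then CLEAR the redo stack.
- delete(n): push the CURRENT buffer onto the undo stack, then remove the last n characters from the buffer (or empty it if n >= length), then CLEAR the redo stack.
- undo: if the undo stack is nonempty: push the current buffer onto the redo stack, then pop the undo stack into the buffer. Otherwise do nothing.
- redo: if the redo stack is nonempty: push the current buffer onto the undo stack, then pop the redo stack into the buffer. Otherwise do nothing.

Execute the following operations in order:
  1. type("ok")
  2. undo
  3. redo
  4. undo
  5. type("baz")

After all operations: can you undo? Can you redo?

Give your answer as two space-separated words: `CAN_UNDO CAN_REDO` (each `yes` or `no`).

After op 1 (type): buf='ok' undo_depth=1 redo_depth=0
After op 2 (undo): buf='(empty)' undo_depth=0 redo_depth=1
After op 3 (redo): buf='ok' undo_depth=1 redo_depth=0
After op 4 (undo): buf='(empty)' undo_depth=0 redo_depth=1
After op 5 (type): buf='baz' undo_depth=1 redo_depth=0

Answer: yes no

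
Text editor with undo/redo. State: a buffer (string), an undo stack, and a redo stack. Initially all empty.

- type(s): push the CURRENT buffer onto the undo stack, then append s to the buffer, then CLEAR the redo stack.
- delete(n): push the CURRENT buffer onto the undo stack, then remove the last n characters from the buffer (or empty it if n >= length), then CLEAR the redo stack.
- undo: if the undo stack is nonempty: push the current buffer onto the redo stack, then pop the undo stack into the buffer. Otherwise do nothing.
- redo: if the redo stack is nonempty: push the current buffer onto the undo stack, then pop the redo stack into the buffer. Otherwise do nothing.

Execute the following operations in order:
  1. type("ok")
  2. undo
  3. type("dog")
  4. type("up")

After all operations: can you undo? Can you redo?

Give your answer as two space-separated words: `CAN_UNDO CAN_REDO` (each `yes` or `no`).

After op 1 (type): buf='ok' undo_depth=1 redo_depth=0
After op 2 (undo): buf='(empty)' undo_depth=0 redo_depth=1
After op 3 (type): buf='dog' undo_depth=1 redo_depth=0
After op 4 (type): buf='dogup' undo_depth=2 redo_depth=0

Answer: yes no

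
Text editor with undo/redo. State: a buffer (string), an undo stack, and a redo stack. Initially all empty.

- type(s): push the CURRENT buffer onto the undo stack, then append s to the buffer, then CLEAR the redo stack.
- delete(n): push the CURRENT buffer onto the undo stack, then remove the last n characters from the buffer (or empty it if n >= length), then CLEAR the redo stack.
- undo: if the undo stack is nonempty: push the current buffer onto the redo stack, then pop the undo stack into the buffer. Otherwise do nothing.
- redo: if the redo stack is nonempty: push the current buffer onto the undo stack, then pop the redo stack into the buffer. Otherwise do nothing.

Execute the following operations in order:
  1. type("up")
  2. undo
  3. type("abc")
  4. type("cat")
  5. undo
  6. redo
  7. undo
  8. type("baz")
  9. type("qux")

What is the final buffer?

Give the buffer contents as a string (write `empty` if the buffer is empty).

After op 1 (type): buf='up' undo_depth=1 redo_depth=0
After op 2 (undo): buf='(empty)' undo_depth=0 redo_depth=1
After op 3 (type): buf='abc' undo_depth=1 redo_depth=0
After op 4 (type): buf='abccat' undo_depth=2 redo_depth=0
After op 5 (undo): buf='abc' undo_depth=1 redo_depth=1
After op 6 (redo): buf='abccat' undo_depth=2 redo_depth=0
After op 7 (undo): buf='abc' undo_depth=1 redo_depth=1
After op 8 (type): buf='abcbaz' undo_depth=2 redo_depth=0
After op 9 (type): buf='abcbazqux' undo_depth=3 redo_depth=0

Answer: abcbazqux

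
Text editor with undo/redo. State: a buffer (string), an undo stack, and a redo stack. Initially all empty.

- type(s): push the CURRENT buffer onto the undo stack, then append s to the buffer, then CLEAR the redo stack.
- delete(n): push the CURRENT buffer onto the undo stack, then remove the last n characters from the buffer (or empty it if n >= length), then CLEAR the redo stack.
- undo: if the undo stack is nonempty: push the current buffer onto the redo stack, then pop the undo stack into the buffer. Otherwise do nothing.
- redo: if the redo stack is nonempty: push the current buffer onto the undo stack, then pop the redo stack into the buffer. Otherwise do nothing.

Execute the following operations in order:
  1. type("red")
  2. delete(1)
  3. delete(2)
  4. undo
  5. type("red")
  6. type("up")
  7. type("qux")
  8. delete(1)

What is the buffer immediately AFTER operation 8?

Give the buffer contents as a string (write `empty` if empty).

Answer: reredupqu

Derivation:
After op 1 (type): buf='red' undo_depth=1 redo_depth=0
After op 2 (delete): buf='re' undo_depth=2 redo_depth=0
After op 3 (delete): buf='(empty)' undo_depth=3 redo_depth=0
After op 4 (undo): buf='re' undo_depth=2 redo_depth=1
After op 5 (type): buf='rered' undo_depth=3 redo_depth=0
After op 6 (type): buf='reredup' undo_depth=4 redo_depth=0
After op 7 (type): buf='reredupqux' undo_depth=5 redo_depth=0
After op 8 (delete): buf='reredupqu' undo_depth=6 redo_depth=0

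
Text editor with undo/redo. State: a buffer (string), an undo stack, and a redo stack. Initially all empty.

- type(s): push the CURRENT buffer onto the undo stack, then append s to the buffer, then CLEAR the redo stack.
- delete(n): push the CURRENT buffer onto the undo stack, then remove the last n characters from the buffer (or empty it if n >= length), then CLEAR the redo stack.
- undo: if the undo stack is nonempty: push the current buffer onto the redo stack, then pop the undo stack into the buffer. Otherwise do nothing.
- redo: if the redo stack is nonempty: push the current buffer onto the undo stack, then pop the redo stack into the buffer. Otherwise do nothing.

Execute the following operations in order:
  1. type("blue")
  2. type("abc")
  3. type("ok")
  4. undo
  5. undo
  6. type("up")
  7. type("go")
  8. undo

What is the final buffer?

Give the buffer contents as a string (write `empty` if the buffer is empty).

After op 1 (type): buf='blue' undo_depth=1 redo_depth=0
After op 2 (type): buf='blueabc' undo_depth=2 redo_depth=0
After op 3 (type): buf='blueabcok' undo_depth=3 redo_depth=0
After op 4 (undo): buf='blueabc' undo_depth=2 redo_depth=1
After op 5 (undo): buf='blue' undo_depth=1 redo_depth=2
After op 6 (type): buf='blueup' undo_depth=2 redo_depth=0
After op 7 (type): buf='blueupgo' undo_depth=3 redo_depth=0
After op 8 (undo): buf='blueup' undo_depth=2 redo_depth=1

Answer: blueup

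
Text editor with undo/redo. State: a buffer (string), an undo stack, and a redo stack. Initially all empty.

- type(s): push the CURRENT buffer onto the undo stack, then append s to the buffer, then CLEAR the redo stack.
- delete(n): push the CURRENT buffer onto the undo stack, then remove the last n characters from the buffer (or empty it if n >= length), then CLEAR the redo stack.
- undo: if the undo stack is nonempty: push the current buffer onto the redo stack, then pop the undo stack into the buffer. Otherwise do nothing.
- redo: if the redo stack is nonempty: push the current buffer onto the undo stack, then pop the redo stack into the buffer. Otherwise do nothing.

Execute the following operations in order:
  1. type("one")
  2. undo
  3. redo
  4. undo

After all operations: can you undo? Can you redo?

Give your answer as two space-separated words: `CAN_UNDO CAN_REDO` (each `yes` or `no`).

Answer: no yes

Derivation:
After op 1 (type): buf='one' undo_depth=1 redo_depth=0
After op 2 (undo): buf='(empty)' undo_depth=0 redo_depth=1
After op 3 (redo): buf='one' undo_depth=1 redo_depth=0
After op 4 (undo): buf='(empty)' undo_depth=0 redo_depth=1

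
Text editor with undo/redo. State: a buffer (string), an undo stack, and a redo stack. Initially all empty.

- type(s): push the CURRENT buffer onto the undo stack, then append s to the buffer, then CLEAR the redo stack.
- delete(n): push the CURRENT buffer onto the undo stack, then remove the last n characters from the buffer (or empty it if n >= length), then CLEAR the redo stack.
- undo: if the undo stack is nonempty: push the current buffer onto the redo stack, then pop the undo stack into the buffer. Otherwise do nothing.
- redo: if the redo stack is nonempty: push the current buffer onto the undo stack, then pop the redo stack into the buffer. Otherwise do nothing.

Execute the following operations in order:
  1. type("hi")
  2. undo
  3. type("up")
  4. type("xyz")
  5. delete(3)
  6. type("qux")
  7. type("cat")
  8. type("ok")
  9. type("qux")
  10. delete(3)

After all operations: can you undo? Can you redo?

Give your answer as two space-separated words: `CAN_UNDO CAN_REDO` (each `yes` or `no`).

Answer: yes no

Derivation:
After op 1 (type): buf='hi' undo_depth=1 redo_depth=0
After op 2 (undo): buf='(empty)' undo_depth=0 redo_depth=1
After op 3 (type): buf='up' undo_depth=1 redo_depth=0
After op 4 (type): buf='upxyz' undo_depth=2 redo_depth=0
After op 5 (delete): buf='up' undo_depth=3 redo_depth=0
After op 6 (type): buf='upqux' undo_depth=4 redo_depth=0
After op 7 (type): buf='upquxcat' undo_depth=5 redo_depth=0
After op 8 (type): buf='upquxcatok' undo_depth=6 redo_depth=0
After op 9 (type): buf='upquxcatokqux' undo_depth=7 redo_depth=0
After op 10 (delete): buf='upquxcatok' undo_depth=8 redo_depth=0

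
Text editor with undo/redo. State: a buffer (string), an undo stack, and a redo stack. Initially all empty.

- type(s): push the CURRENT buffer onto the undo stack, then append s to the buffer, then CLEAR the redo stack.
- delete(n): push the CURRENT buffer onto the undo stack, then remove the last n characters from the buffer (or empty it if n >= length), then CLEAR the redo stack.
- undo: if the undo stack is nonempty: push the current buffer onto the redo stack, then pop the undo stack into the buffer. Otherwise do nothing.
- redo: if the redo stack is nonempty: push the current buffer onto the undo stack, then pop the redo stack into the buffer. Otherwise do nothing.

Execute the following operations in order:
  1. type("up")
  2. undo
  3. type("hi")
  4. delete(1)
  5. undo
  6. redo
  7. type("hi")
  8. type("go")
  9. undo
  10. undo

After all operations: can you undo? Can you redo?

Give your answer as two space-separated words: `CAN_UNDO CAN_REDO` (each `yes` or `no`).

After op 1 (type): buf='up' undo_depth=1 redo_depth=0
After op 2 (undo): buf='(empty)' undo_depth=0 redo_depth=1
After op 3 (type): buf='hi' undo_depth=1 redo_depth=0
After op 4 (delete): buf='h' undo_depth=2 redo_depth=0
After op 5 (undo): buf='hi' undo_depth=1 redo_depth=1
After op 6 (redo): buf='h' undo_depth=2 redo_depth=0
After op 7 (type): buf='hhi' undo_depth=3 redo_depth=0
After op 8 (type): buf='hhigo' undo_depth=4 redo_depth=0
After op 9 (undo): buf='hhi' undo_depth=3 redo_depth=1
After op 10 (undo): buf='h' undo_depth=2 redo_depth=2

Answer: yes yes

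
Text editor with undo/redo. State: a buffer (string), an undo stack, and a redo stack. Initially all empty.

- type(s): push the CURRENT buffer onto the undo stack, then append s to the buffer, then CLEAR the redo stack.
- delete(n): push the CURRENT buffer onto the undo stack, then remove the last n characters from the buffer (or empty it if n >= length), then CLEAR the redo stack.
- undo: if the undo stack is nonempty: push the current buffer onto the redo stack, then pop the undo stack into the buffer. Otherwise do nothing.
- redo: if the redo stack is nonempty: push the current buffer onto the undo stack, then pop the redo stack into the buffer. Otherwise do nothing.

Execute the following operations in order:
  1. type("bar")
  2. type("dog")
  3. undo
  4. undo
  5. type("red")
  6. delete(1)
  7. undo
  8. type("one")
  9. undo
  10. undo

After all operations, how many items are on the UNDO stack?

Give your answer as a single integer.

After op 1 (type): buf='bar' undo_depth=1 redo_depth=0
After op 2 (type): buf='bardog' undo_depth=2 redo_depth=0
After op 3 (undo): buf='bar' undo_depth=1 redo_depth=1
After op 4 (undo): buf='(empty)' undo_depth=0 redo_depth=2
After op 5 (type): buf='red' undo_depth=1 redo_depth=0
After op 6 (delete): buf='re' undo_depth=2 redo_depth=0
After op 7 (undo): buf='red' undo_depth=1 redo_depth=1
After op 8 (type): buf='redone' undo_depth=2 redo_depth=0
After op 9 (undo): buf='red' undo_depth=1 redo_depth=1
After op 10 (undo): buf='(empty)' undo_depth=0 redo_depth=2

Answer: 0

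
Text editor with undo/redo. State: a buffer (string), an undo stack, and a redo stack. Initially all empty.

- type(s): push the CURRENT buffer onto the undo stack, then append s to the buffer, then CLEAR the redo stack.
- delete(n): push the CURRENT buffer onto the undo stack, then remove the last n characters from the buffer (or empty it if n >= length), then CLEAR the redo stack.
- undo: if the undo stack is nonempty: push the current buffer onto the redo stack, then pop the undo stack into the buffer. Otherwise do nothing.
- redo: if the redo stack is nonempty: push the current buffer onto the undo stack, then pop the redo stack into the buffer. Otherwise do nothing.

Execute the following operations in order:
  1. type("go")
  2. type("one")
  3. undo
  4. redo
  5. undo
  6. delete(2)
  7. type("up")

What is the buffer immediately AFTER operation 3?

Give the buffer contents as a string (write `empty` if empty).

After op 1 (type): buf='go' undo_depth=1 redo_depth=0
After op 2 (type): buf='goone' undo_depth=2 redo_depth=0
After op 3 (undo): buf='go' undo_depth=1 redo_depth=1

Answer: go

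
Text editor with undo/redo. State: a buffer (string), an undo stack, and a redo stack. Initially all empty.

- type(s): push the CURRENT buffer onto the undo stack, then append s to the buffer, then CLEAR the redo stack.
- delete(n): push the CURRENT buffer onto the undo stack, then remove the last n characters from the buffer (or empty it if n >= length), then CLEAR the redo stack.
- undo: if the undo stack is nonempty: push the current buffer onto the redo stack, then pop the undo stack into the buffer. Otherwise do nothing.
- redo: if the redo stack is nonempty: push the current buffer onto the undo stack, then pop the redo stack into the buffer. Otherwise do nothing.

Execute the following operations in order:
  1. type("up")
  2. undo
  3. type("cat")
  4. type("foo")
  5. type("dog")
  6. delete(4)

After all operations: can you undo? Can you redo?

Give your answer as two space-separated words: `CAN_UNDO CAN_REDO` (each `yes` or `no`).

Answer: yes no

Derivation:
After op 1 (type): buf='up' undo_depth=1 redo_depth=0
After op 2 (undo): buf='(empty)' undo_depth=0 redo_depth=1
After op 3 (type): buf='cat' undo_depth=1 redo_depth=0
After op 4 (type): buf='catfoo' undo_depth=2 redo_depth=0
After op 5 (type): buf='catfoodog' undo_depth=3 redo_depth=0
After op 6 (delete): buf='catfo' undo_depth=4 redo_depth=0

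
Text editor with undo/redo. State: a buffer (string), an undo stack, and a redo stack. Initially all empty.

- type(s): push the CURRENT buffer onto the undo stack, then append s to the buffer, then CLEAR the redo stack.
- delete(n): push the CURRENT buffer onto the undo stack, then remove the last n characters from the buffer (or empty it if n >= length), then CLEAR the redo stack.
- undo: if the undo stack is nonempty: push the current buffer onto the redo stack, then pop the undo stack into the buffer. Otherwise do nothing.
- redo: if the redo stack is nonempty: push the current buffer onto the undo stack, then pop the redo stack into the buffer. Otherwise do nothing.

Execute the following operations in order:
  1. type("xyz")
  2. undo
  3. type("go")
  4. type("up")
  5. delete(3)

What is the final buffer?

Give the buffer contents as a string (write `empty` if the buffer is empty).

Answer: g

Derivation:
After op 1 (type): buf='xyz' undo_depth=1 redo_depth=0
After op 2 (undo): buf='(empty)' undo_depth=0 redo_depth=1
After op 3 (type): buf='go' undo_depth=1 redo_depth=0
After op 4 (type): buf='goup' undo_depth=2 redo_depth=0
After op 5 (delete): buf='g' undo_depth=3 redo_depth=0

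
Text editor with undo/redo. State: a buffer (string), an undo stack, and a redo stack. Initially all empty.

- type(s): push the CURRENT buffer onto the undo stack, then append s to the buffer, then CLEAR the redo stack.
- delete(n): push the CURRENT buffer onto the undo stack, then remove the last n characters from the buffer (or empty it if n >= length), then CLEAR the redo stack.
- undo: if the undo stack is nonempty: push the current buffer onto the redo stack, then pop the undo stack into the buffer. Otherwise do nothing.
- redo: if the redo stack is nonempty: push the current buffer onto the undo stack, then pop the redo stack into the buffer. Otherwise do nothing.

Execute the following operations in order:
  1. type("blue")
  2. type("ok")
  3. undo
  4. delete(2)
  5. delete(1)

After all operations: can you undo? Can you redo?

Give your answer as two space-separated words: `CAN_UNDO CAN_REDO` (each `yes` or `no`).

After op 1 (type): buf='blue' undo_depth=1 redo_depth=0
After op 2 (type): buf='blueok' undo_depth=2 redo_depth=0
After op 3 (undo): buf='blue' undo_depth=1 redo_depth=1
After op 4 (delete): buf='bl' undo_depth=2 redo_depth=0
After op 5 (delete): buf='b' undo_depth=3 redo_depth=0

Answer: yes no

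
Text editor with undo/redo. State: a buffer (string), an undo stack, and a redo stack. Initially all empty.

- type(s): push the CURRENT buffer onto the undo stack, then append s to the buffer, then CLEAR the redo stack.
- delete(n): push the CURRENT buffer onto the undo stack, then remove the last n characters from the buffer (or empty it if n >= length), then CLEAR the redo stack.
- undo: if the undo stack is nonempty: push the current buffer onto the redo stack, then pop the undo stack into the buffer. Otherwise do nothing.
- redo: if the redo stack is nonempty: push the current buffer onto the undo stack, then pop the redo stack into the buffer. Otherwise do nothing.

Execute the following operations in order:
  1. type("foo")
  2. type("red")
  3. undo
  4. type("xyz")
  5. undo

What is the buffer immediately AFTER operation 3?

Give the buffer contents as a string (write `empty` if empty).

After op 1 (type): buf='foo' undo_depth=1 redo_depth=0
After op 2 (type): buf='foored' undo_depth=2 redo_depth=0
After op 3 (undo): buf='foo' undo_depth=1 redo_depth=1

Answer: foo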